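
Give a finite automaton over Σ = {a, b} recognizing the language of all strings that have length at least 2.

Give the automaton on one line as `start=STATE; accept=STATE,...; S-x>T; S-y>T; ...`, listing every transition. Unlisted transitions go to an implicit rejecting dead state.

start=S0; accept=S2,S3; S0-a>S1; S0-b>S1; S1-a>S2; S1-b>S2; S2-a>S3; S2-b>S3; S3-a>S3; S3-b>S3

Count input length up to 3: every symbol moves from S0 toward S3, which means 'more than 2' and absorbs. Accept from {S2, S3}.
        a   b  
>  S0   S1  S1 
   S1   S2  S2 
 * S2   S3  S3 
 * S3   S3  S3 
(> = start, * = accepting)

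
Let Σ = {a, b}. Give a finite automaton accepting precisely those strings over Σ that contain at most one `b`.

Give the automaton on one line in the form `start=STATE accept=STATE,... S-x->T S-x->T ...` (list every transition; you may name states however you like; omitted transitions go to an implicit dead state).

start=s0 accept=s0,s1 s0-a->s0 s0-b->s1 s1-a->s1 s1-b->s2 s2-a->s2 s2-b->s2

Count `b`s, saturating at 2: state s0 means no `b` yet, s1 means one `b` seen, s2 means more than one. Each `b` increments (capped at s2); other symbols loop. Accept from {s0, s1}.
A 3-state machine:
        a   b  
>* s0   s0  s1 
 * s1   s1  s2 
   s2   s2  s2 
(> = start, * = accepting)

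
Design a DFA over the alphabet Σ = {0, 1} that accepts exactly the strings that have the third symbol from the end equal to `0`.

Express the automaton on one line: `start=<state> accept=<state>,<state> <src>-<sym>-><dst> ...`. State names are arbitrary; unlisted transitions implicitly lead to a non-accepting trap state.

start=s0 accept=s7,s8,s9,s10 s0-0->s1 s0-1->s2 s1-0->s3 s1-1->s4 s2-0->s5 s2-1->s6 s3-0->s7 s3-1->s8 s4-0->s9 s4-1->s10 s5-0->s11 s5-1->s12 s6-0->s13 s6-1->s14 s7-0->s7 s7-1->s8 s8-0->s9 s8-1->s10 s9-0->s11 s9-1->s12 s10-0->s13 s10-1->s14 s11-0->s7 s11-1->s8 s12-0->s9 s12-1->s10 s13-0->s11 s13-1->s12 s14-0->s13 s14-1->s14

A DFA must remember the last 3 symbols (since which symbol is third-to-last isn't known until the input ends). Use one state per possible window of the last ≤3 symbols; accept from those whose window starts with `0`.
15 states suffice.
          0    1  
>  s0     s1   s2 
   s1     s3   s4 
   s2     s5   s6 
   s3     s7   s8 
   s4     s9  s10 
   s5    s11  s12 
   s6    s13  s14 
 * s7     s7   s8 
 * s8     s9  s10 
 * s9    s11  s12 
 * s10   s13  s14 
   s11    s7   s8 
   s12    s9  s10 
   s13   s11  s12 
   s14   s13  s14 
(> = start, * = accepting)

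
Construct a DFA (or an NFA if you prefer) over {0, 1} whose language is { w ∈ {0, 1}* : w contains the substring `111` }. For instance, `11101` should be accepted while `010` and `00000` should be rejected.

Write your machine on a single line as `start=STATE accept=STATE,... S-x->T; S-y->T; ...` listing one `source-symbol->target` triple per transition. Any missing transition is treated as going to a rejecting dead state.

start=s0; accept=s3; s0-0->s0; s0-1->s1; s1-0->s0; s1-1->s2; s2-0->s0; s2-1->s3; s3-0->s3; s3-1->s3

Track how much of `111` has been matched so far: state s0 is no progress, s3 is the absorbing accept state reached once `111` has occurred. Intermediate states record partial matches; on a mismatch, fall back to the longest reusable overlap.
A 4-state machine:
        0   1  
>  s0   s0  s1 
   s1   s0  s2 
   s2   s0  s3 
 * s3   s3  s3 
(> = start, * = accepting)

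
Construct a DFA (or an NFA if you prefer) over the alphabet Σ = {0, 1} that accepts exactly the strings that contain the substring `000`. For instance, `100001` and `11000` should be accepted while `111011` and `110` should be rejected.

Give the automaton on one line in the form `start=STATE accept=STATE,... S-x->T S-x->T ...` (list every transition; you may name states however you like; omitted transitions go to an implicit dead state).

Track how much of `000` has been matched so far: state s0 is no progress, s3 is the absorbing accept state reached once `000` has occurred. Intermediate states record partial matches; on a mismatch, fall back to the longest reusable overlap.
        0   1  
>  s0   s1  s0 
   s1   s2  s0 
   s2   s3  s0 
 * s3   s3  s3 
(> = start, * = accepting)

start=s0 accept=s3 s0-0->s1 s0-1->s0 s1-0->s2 s1-1->s0 s2-0->s3 s2-1->s0 s3-0->s3 s3-1->s3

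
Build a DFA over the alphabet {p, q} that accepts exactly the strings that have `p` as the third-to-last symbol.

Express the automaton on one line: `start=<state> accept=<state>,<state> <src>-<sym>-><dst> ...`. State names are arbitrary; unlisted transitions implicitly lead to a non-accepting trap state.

start=s0 accept=s7,s8,s9,s10 s0-p->s1 s0-q->s2 s1-p->s3 s1-q->s4 s2-p->s5 s2-q->s6 s3-p->s7 s3-q->s8 s4-p->s9 s4-q->s10 s5-p->s11 s5-q->s12 s6-p->s13 s6-q->s14 s7-p->s7 s7-q->s8 s8-p->s9 s8-q->s10 s9-p->s11 s9-q->s12 s10-p->s13 s10-q->s14 s11-p->s7 s11-q->s8 s12-p->s9 s12-q->s10 s13-p->s11 s13-q->s12 s14-p->s13 s14-q->s14

Because acceptance depends on a position counted from the end, the machine has to buffer the most recent 3 symbols. Make each state the string of the last up-to-3 symbols read; on input `x` shift the window left and append `x`. Accept when the buffered window has length 3 and begins with `p`.
          p    q  
>  s0     s1   s2 
   s1     s3   s4 
   s2     s5   s6 
   s3     s7   s8 
   s4     s9  s10 
   s5    s11  s12 
   s6    s13  s14 
 * s7     s7   s8 
 * s8     s9  s10 
 * s9    s11  s12 
 * s10   s13  s14 
   s11    s7   s8 
   s12    s9  s10 
   s13   s11  s12 
   s14   s13  s14 
(> = start, * = accepting)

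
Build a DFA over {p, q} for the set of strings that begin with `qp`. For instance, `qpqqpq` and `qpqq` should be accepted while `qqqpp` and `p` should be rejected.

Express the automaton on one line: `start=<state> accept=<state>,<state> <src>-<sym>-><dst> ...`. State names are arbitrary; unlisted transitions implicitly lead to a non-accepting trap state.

start=s0 accept=s2 s0-p->s3 s0-q->s1 s1-p->s2 s1-q->s3 s2-p->s2 s2-q->s2 s3-p->s3 s3-q->s3

Check the first 2 symbols one by one: s0 through s1 record how many have matched `qp` so far; any wrong symbol goes to the dead state s3. After all 2 match we enter the accepting sink s2.
4 states suffice.
        p   q  
>  s0   s3  s1 
   s1   s2  s3 
 * s2   s2  s2 
   s3   s3  s3 
(> = start, * = accepting)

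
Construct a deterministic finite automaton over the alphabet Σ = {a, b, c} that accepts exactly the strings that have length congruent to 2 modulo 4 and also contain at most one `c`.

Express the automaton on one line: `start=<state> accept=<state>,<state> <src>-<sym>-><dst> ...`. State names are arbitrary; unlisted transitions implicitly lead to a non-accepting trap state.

Run two small machines in parallel and take their product. One (4 states) tracks the input length modulo 4; the other (3 states) tracks the count of `c`s, saturating at 2. Each combined state is a pair, one component from each; accept when both components accept. After merging equivalent states the machine shrinks.
9 states suffice.
        a   b   c  
>  s0   s1  s1  s2 
   s1   s3  s3  s4 
   s2   s4  s4  s5 
 * s3   s6  s6  s7 
 * s4   s7  s7  s5 
   s5   s5  s5  s5 
   s6   s0  s0  s8 
   s7   s8  s8  s5 
   s8   s2  s2  s5 
(> = start, * = accepting)

start=s0 accept=s3,s4 s0-a->s1 s0-b->s1 s0-c->s2 s1-a->s3 s1-b->s3 s1-c->s4 s2-a->s4 s2-b->s4 s2-c->s5 s3-a->s6 s3-b->s6 s3-c->s7 s4-a->s7 s4-b->s7 s4-c->s5 s5-a->s5 s5-b->s5 s5-c->s5 s6-a->s0 s6-b->s0 s6-c->s8 s7-a->s8 s7-b->s8 s7-c->s5 s8-a->s2 s8-b->s2 s8-c->s5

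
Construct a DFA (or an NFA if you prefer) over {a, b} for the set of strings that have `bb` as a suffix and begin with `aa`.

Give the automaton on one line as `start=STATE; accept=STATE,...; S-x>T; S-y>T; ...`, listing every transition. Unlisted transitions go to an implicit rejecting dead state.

Build one automaton per condition and run them in lockstep. The first has 3 states tracking how much of the suffix `bb` has currently been matched; the second has 4 states tracking whether the input so far still matches the prefix `aa`. A product state is a pair (one from each), accepting exactly when both do.
        a   b  
>  s0   s1  s2 
   s1   s3  s2 
   s2   s4  s5 
   s3   s3  s6 
   s4   s4  s2 
   s5   s4  s5 
   s6   s3  s7 
 * s7   s3  s7 
(> = start, * = accepting)

start=s0; accept=s7; s0-a>s1; s0-b>s2; s1-a>s3; s1-b>s2; s2-a>s4; s2-b>s5; s3-a>s3; s3-b>s6; s4-a>s4; s4-b>s2; s5-a>s4; s5-b>s5; s6-a>s3; s6-b>s7; s7-a>s3; s7-b>s7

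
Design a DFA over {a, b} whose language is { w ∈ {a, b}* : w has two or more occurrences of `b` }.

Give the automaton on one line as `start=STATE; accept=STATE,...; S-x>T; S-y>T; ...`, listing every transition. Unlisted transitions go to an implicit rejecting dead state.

Only the number of `b`s matters, and only up to 3. Make a chain q0 → q1 → q2 → q3 advanced by each `b` (with q3 absorbing); every other symbol self-loops. The accepting set is {q2, q3}.
4 states suffice.
        a   b  
>  q0   q0  q1 
   q1   q1  q2 
 * q2   q2  q3 
 * q3   q3  q3 
(> = start, * = accepting)

start=q0; accept=q2,q3; q0-a>q0; q0-b>q1; q1-a>q1; q1-b>q2; q2-a>q2; q2-b>q3; q3-a>q3; q3-b>q3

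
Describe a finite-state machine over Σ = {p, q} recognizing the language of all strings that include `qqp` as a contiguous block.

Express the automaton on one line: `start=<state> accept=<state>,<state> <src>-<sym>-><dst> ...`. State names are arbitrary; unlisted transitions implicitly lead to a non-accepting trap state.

start=S0 accept=S3 S0-p->S0 S0-q->S1 S1-p->S0 S1-q->S2 S2-p->S3 S2-q->S2 S3-p->S3 S3-q->S3

States S0..S2 record the length of the longest prefix of `qqp` that matches the current input suffix. Reaching S3 means `qqp` has been seen, and we stay there forever. Accept from S3.
A 4-state machine:
        p   q  
>  S0   S0  S1 
   S1   S0  S2 
   S2   S3  S2 
 * S3   S3  S3 
(> = start, * = accepting)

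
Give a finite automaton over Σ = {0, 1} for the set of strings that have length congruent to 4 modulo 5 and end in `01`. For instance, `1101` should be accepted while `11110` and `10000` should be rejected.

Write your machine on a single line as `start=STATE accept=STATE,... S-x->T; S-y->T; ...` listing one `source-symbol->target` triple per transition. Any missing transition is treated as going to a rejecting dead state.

Handle the two conditions separately and then intersect. The first has 5 states tracking the input length modulo 5; the second has 3 states tracking how much of the suffix `01` has currently been matched. A product state is a pair (one from each), accepting exactly when both do.
A 15-state machine:
          0    1  
>  S0     S1   S2 
   S1     S3   S4 
   S2     S3   S5 
   S3     S6   S7 
   S4     S6   S8 
   S5     S6   S8 
   S6     S9  S10 
   S7     S9  S11 
   S8     S9  S11 
   S9    S12  S13 
 * S10   S12   S0 
   S11   S12   S0 
   S12    S1  S14 
   S13    S1   S2 
   S14    S3   S5 
(> = start, * = accepting)

start=S0; accept=S10; S0-0->S1; S0-1->S2; S1-0->S3; S1-1->S4; S2-0->S3; S2-1->S5; S3-0->S6; S3-1->S7; S4-0->S6; S4-1->S8; S5-0->S6; S5-1->S8; S6-0->S9; S6-1->S10; S7-0->S9; S7-1->S11; S8-0->S9; S8-1->S11; S9-0->S12; S9-1->S13; S10-0->S12; S10-1->S0; S11-0->S12; S11-1->S0; S12-0->S1; S12-1->S14; S13-0->S1; S13-1->S2; S14-0->S3; S14-1->S5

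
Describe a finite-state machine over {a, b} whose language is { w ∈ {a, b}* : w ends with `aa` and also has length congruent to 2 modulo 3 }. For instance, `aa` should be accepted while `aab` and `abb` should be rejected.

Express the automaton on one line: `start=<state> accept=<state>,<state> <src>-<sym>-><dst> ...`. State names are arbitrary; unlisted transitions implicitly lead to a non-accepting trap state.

Run two small machines in parallel and take their product. One (3 states) tracks how much of the suffix `aa` has currently been matched; the other (3 states) tracks the input length modulo 3. Each combined state is a pair, one component from each; accept when both components accept. After merging equivalent states the machine shrinks.
A 5-state machine:
        a   b  
>  q0   q1  q2 
   q1   q3  q4 
   q2   q4  q4 
 * q3   q0  q0 
   q4   q0  q0 
(> = start, * = accepting)

start=q0 accept=q3 q0-a->q1 q0-b->q2 q1-a->q3 q1-b->q4 q2-a->q4 q2-b->q4 q3-a->q0 q3-b->q0 q4-a->q0 q4-b->q0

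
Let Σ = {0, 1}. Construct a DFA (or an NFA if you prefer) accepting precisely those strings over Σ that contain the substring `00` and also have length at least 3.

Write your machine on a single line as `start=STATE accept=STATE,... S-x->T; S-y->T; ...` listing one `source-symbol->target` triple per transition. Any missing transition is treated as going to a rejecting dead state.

Build one automaton per condition and run them in lockstep. One (3 states) tracks whether and how much of `00` has been seen; the other (5 states) tracks the input length, saturating at 4. Each combined state is a pair, one component from each; accept when both components accept. Equivalent product states are then merged.
        0   1  
>  q0   q1  q2 
   q1   q3  q2 
   q2   q4  q2 
   q3   q5  q5 
   q4   q5  q2 
 * q5   q5  q5 
(> = start, * = accepting)

start=q0; accept=q5; q0-0->q1; q0-1->q2; q1-0->q3; q1-1->q2; q2-0->q4; q2-1->q2; q3-0->q5; q3-1->q5; q4-0->q5; q4-1->q2; q5-0->q5; q5-1->q5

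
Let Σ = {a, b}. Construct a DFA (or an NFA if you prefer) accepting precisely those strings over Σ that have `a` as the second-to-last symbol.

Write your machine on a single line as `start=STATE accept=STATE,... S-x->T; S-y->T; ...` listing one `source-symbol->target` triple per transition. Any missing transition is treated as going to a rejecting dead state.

start=q0; accept=q3,q4; q0-a->q1; q0-b->q2; q1-a->q3; q1-b->q4; q2-a->q5; q2-b->q6; q3-a->q3; q3-b->q4; q4-a->q5; q4-b->q6; q5-a->q3; q5-b->q4; q6-a->q5; q6-b->q6

A DFA must remember the last 2 symbols (since which symbol is second-to-last isn't known until the input ends). Use one state per possible window of the last ≤2 symbols; accept from those whose window starts with `a`.
7 states suffice.
        a   b  
>  q0   q1  q2 
   q1   q3  q4 
   q2   q5  q6 
 * q3   q3  q4 
 * q4   q5  q6 
   q5   q3  q4 
   q6   q5  q6 
(> = start, * = accepting)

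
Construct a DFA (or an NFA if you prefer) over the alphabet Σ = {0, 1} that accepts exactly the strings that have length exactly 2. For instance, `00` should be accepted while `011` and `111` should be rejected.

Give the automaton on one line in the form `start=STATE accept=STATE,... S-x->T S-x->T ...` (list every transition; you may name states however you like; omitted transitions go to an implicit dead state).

start=S0 accept=S2 S0-0->S1 S0-1->S1 S1-0->S2 S1-1->S2 S2-0->S3 S2-1->S3 S3-0->S3 S3-1->S3

We only need to distinguish lengths 0, 1, …, 2, and '>2'. Chain S0 → S1 → S2 → S3 on every symbol, with S3 looping. Accepting states: {S2}.
        0   1  
>  S0   S1  S1 
   S1   S2  S2 
 * S2   S3  S3 
   S3   S3  S3 
(> = start, * = accepting)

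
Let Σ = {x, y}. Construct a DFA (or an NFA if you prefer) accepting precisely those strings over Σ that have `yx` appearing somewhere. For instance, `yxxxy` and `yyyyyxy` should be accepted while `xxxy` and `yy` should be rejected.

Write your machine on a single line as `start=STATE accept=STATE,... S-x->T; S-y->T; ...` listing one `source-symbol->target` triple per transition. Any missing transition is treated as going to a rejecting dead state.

States q0..q1 record the length of the longest prefix of `yx` that matches the current input suffix. Reaching q2 means `yx` has been seen, and we stay there forever. Accept from q2.
A 3-state machine:
        x   y  
>  q0   q0  q1 
   q1   q2  q1 
 * q2   q2  q2 
(> = start, * = accepting)

start=q0; accept=q2; q0-x->q0; q0-y->q1; q1-x->q2; q1-y->q1; q2-x->q2; q2-y->q2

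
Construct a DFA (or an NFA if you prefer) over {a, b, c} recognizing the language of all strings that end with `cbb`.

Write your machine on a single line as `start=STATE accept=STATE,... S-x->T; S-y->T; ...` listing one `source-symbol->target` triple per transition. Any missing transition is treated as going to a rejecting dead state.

start=S0; accept=S3; S0-a->S0; S0-b->S0; S0-c->S1; S1-a->S0; S1-b->S2; S1-c->S1; S2-a->S0; S2-b->S3; S2-c->S1; S3-a->S0; S3-b->S0; S3-c->S1

Remember how much of `cbb` the current input suffix matches. State S0 means no match yet; S1 means the last symbol is `c`; S2 means the last 2 symbols are `cb`; S3 means the last 3 symbols are `cbb`. Only S3 accepts. On a mismatch, fall back to the longest proper suffix that is still a prefix of `cbb`.
4 states suffice.
        a   b   c  
>  S0   S0  S0  S1 
   S1   S0  S2  S1 
   S2   S0  S3  S1 
 * S3   S0  S0  S1 
(> = start, * = accepting)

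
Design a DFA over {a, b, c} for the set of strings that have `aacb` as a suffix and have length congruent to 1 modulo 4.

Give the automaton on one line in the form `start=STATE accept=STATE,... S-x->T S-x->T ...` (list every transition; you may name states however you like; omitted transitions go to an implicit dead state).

start=q0 accept=q16 q0-a->q1 q0-b->q2 q0-c->q2 q1-a->q3 q1-b->q4 q1-c->q4 q2-a->q5 q2-b->q4 q2-c->q4 q3-a->q6 q3-b->q7 q3-c->q8 q4-a->q9 q4-b->q7 q4-c->q7 q5-a->q6 q5-b->q7 q5-c->q7 q6-a->q10 q6-b->q0 q6-c->q11 q7-a->q12 q7-b->q0 q7-c->q0 q8-a->q12 q8-b->q13 q8-c->q0 q9-a->q10 q9-b->q0 q9-c->q0 q10-a->q14 q10-b->q2 q10-c->q15 q11-a->q1 q11-b->q16 q11-c->q2 q12-a->q14 q12-b->q2 q12-c->q2 q13-a->q1 q13-b->q2 q13-c->q2 q14-a->q3 q14-b->q4 q14-c->q17 q15-a->q5 q15-b->q18 q15-c->q4 q16-a->q5 q16-b->q4 q16-c->q4 q17-a->q9 q17-b->q19 q17-c->q7 q18-a->q9 q18-b->q7 q18-c->q7 q19-a->q12 q19-b->q0 q19-c->q0

Handle the two conditions separately and then intersect. One (5 states) tracks how much of the suffix `aacb` has currently been matched; the other (4 states) tracks the input length modulo 4. Each combined state is a pair, one component from each; accept when both components accept.
          a    b    c  
>  q0     q1   q2   q2 
   q1     q3   q4   q4 
   q2     q5   q4   q4 
   q3     q6   q7   q8 
   q4     q9   q7   q7 
   q5     q6   q7   q7 
   q6    q10   q0  q11 
   q7    q12   q0   q0 
   q8    q12  q13   q0 
   q9    q10   q0   q0 
   q10   q14   q2  q15 
   q11    q1  q16   q2 
   q12   q14   q2   q2 
   q13    q1   q2   q2 
   q14    q3   q4  q17 
   q15    q5  q18   q4 
 * q16    q5   q4   q4 
   q17    q9  q19   q7 
   q18    q9   q7   q7 
   q19   q12   q0   q0 
(> = start, * = accepting)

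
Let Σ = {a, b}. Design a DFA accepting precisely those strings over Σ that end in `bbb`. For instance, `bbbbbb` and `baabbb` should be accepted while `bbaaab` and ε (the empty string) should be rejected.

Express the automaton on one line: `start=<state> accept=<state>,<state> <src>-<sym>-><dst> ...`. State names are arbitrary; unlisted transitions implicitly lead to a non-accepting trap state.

start=s0 accept=s3 s0-a->s0 s0-b->s1 s1-a->s0 s1-b->s2 s2-a->s0 s2-b->s3 s3-a->s0 s3-b->s3

Let each state record the length of the longest suffix of the input read so far that is also a prefix of `bbb`. s1 means the last symbol is `b`; s2 means the last 2 symbols are `bb`; s3 means the last 3 symbols are `bbb`. Accept only at s3, where the string currently ends in `bbb`.
4 states suffice.
        a   b  
>  s0   s0  s1 
   s1   s0  s2 
   s2   s0  s3 
 * s3   s0  s3 
(> = start, * = accepting)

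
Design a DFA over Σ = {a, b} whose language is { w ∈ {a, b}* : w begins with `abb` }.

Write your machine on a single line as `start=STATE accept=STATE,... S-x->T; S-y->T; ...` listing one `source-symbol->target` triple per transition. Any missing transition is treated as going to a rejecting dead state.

start=S0; accept=S3; S0-a->S1; S0-b->S4; S1-a->S4; S1-b->S2; S2-a->S4; S2-b->S3; S3-a->S3; S3-b->S3; S4-a->S4; S4-b->S4

Check the first 3 symbols one by one: S0 through S2 record how many have matched `abb` so far; any wrong symbol goes to the dead state S4. After all 3 match we enter the accepting sink S3.
With 5 states:
        a   b  
>  S0   S1  S4 
   S1   S4  S2 
   S2   S4  S3 
 * S3   S3  S3 
   S4   S4  S4 
(> = start, * = accepting)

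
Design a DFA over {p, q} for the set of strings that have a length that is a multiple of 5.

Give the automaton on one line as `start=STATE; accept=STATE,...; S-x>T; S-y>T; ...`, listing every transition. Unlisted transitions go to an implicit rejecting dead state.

Only the length mod 5 matters, so use a 5-cycle: from any state, every input symbol moves to the next state, wrapping S4 back to S0. Mark S0 accepting.
With 5 states:
        p   q  
>* S0   S1  S1 
   S1   S2  S2 
   S2   S3  S3 
   S3   S4  S4 
   S4   S0  S0 
(> = start, * = accepting)

start=S0; accept=S0; S0-p>S1; S0-q>S1; S1-p>S2; S1-q>S2; S2-p>S3; S2-q>S3; S3-p>S4; S3-q>S4; S4-p>S0; S4-q>S0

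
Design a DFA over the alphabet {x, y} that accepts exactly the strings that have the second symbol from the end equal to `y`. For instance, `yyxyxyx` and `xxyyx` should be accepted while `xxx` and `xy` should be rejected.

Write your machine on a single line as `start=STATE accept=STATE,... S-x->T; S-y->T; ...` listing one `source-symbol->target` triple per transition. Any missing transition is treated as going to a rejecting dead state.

start=S0; accept=S5,S6; S0-x->S1; S0-y->S2; S1-x->S3; S1-y->S4; S2-x->S5; S2-y->S6; S3-x->S3; S3-y->S4; S4-x->S5; S4-y->S6; S5-x->S3; S5-y->S4; S6-x->S5; S6-y->S6

A DFA must remember the last 2 symbols (since which symbol is second-to-last isn't known until the input ends). Use one state per possible window of the last ≤2 symbols; accept from those whose window starts with `y`.
A 7-state machine:
        x   y  
>  S0   S1  S2 
   S1   S3  S4 
   S2   S5  S6 
   S3   S3  S4 
   S4   S5  S6 
 * S5   S3  S4 
 * S6   S5  S6 
(> = start, * = accepting)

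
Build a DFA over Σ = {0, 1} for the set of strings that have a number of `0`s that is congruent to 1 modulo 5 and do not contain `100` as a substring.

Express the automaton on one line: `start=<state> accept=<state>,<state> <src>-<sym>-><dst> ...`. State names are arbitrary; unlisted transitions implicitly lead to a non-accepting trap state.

start=s0 accept=s1,s4,s5 s0-0->s1 s0-1->s2 s1-0->s3 s1-1->s4 s2-0->s5 s2-1->s2 s3-0->s6 s3-1->s7 s4-0->s8 s4-1->s4 s5-0->s9 s5-1->s4 s6-0->s10 s6-1->s11 s7-0->s12 s7-1->s7 s8-0->s9 s8-1->s7 s9-0->s9 s9-1->s9 s10-0->s0 s10-1->s13 s11-0->s14 s11-1->s11 s12-0->s9 s12-1->s11 s13-0->s15 s13-1->s13 s14-0->s9 s14-1->s13 s15-0->s9 s15-1->s2

Run two small machines in parallel and take their product. One (5 states) tracks the count of `0`s modulo 5; the other (4 states) tracks partial matches of the forbidden pattern `100`. Each combined state is a pair, one component from each; accept when both components accept. Equivalent product states are then merged.
16 states suffice.
          0    1  
>  s0     s1   s2 
 * s1     s3   s4 
   s2     s5   s2 
   s3     s6   s7 
 * s4     s8   s4 
 * s5     s9   s4 
   s6    s10  s11 
   s7    s12   s7 
   s8     s9   s7 
   s9     s9   s9 
   s10    s0  s13 
   s11   s14  s11 
   s12    s9  s11 
   s13   s15  s13 
   s14    s9  s13 
   s15    s9   s2 
(> = start, * = accepting)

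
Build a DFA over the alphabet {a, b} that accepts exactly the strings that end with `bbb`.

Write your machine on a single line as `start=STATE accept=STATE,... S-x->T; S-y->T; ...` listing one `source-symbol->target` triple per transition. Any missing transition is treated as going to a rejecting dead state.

Let each state record the length of the longest suffix of the input read so far that is also a prefix of `bbb`. S1 means the last symbol is `b`; S2 means the last 2 symbols are `bb`; S3 means the last 3 symbols are `bbb`. Accept only at S3, where the string currently ends in `bbb`.
        a   b  
>  S0   S0  S1 
   S1   S0  S2 
   S2   S0  S3 
 * S3   S0  S3 
(> = start, * = accepting)

start=S0; accept=S3; S0-a->S0; S0-b->S1; S1-a->S0; S1-b->S2; S2-a->S0; S2-b->S3; S3-a->S0; S3-b->S3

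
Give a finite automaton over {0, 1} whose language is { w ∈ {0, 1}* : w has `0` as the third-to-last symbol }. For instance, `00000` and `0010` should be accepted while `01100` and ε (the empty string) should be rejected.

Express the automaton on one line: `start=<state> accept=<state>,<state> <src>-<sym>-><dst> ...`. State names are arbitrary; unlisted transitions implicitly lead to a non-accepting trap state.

start=A accept=H,I,J,K A-0->B A-1->C B-0->D B-1->E C-0->F C-1->G D-0->H D-1->I E-0->J E-1->K F-0->L F-1->M G-0->N G-1->O H-0->H H-1->I I-0->J I-1->K J-0->L J-1->M K-0->N K-1->O L-0->H L-1->I M-0->J M-1->K N-0->L N-1->M O-0->N O-1->O

A DFA must remember the last 3 symbols (since which symbol is third-to-last isn't known until the input ends). Use one state per possible window of the last ≤3 symbols; accept from those whose window starts with `0`.
A 15-state machine:
       0  1 
>  A   B  C 
   B   D  E 
   C   F  G 
   D   H  I 
   E   J  K 
   F   L  M 
   G   N  O 
 * H   H  I 
 * I   J  K 
 * J   L  M 
 * K   N  O 
   L   H  I 
   M   J  K 
   N   L  M 
   O   N  O 
(> = start, * = accepting)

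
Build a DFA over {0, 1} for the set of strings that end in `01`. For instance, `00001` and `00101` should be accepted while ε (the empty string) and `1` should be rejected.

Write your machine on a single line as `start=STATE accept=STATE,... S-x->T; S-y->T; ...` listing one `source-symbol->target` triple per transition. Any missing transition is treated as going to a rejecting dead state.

Let each state record the length of the longest suffix of the input read so far that is also a prefix of `01`. B means the last symbol is `0`; C means the last 2 symbols are `01`. Accept only at C, where the string currently ends in `01`.
A 3-state machine:
       0  1 
>  A   B  A 
   B   B  C 
 * C   B  A 
(> = start, * = accepting)

start=A; accept=C; A-0->B; A-1->A; B-0->B; B-1->C; C-0->B; C-1->A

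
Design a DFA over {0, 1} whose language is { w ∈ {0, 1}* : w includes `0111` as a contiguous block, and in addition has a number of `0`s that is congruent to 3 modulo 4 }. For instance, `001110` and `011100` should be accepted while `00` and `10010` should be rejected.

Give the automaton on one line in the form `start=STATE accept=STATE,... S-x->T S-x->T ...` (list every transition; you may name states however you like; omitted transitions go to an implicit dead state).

Build one automaton per condition and run them in lockstep. The first has 5 states tracking whether and how much of `0111` has been seen; the second has 4 states tracking the count of `0`s modulo 4. A product state is a pair (one from each), accepting exactly when both do.
       0  1 
>  A   B  A 
   B   C  D 
   C   E  F 
   D   C  G 
   E   H  I 
   F   E  J 
   G   C  K 
   H   B  L 
   I   H  M 
   J   E  N 
   K   N  K 
   L   B  O 
   M   H  P 
   N   P  N 
   O   B  Q 
 * P   Q  P 
   Q   K  Q 
(> = start, * = accepting)

start=A accept=P A-0->B A-1->A B-0->C B-1->D C-0->E C-1->F D-0->C D-1->G E-0->H E-1->I F-0->E F-1->J G-0->C G-1->K H-0->B H-1->L I-0->H I-1->M J-0->E J-1->N K-0->N K-1->K L-0->B L-1->O M-0->H M-1->P N-0->P N-1->N O-0->B O-1->Q P-0->Q P-1->P Q-0->K Q-1->Q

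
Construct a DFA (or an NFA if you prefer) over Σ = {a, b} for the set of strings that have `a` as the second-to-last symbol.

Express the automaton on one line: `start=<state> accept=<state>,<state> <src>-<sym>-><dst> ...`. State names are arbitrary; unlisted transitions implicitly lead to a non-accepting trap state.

start=S0 accept=S3,S4 S0-a->S1 S0-b->S2 S1-a->S3 S1-b->S4 S2-a->S5 S2-b->S6 S3-a->S3 S3-b->S4 S4-a->S5 S4-b->S6 S5-a->S3 S5-b->S4 S6-a->S5 S6-b->S6

A DFA must remember the last 2 symbols (since which symbol is second-to-last isn't known until the input ends). Use one state per possible window of the last ≤2 symbols; accept from those whose window starts with `a`.
        a   b  
>  S0   S1  S2 
   S1   S3  S4 
   S2   S5  S6 
 * S3   S3  S4 
 * S4   S5  S6 
   S5   S3  S4 
   S6   S5  S6 
(> = start, * = accepting)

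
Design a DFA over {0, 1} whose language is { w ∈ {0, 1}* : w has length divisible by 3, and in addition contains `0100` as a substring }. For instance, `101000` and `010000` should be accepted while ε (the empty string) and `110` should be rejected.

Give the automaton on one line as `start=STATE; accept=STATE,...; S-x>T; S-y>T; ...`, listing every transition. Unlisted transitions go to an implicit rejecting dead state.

Build one automaton per condition and run them in lockstep. One (3 states) tracks the input length modulo 3; the other (5 states) tracks whether and how much of `0100` has been seen. Each combined state is a pair, one component from each; accept when both components accept.
With 15 states:
          0    1  
>  s0     s1   s2 
   s1     s3   s4 
   s2     s3   s5 
   s3     s6   s7 
   s4     s8   s0 
   s5     s6   s0 
   s6     s1   s9 
   s7    s10   s2 
   s8    s11   s9 
   s9    s12   s5 
   s10   s13   s4 
   s11   s13  s13 
   s12   s14   s7 
   s13   s14  s14 
 * s14   s11  s11 
(> = start, * = accepting)

start=s0; accept=s14; s0-0>s1; s0-1>s2; s1-0>s3; s1-1>s4; s2-0>s3; s2-1>s5; s3-0>s6; s3-1>s7; s4-0>s8; s4-1>s0; s5-0>s6; s5-1>s0; s6-0>s1; s6-1>s9; s7-0>s10; s7-1>s2; s8-0>s11; s8-1>s9; s9-0>s12; s9-1>s5; s10-0>s13; s10-1>s4; s11-0>s13; s11-1>s13; s12-0>s14; s12-1>s7; s13-0>s14; s13-1>s14; s14-0>s11; s14-1>s11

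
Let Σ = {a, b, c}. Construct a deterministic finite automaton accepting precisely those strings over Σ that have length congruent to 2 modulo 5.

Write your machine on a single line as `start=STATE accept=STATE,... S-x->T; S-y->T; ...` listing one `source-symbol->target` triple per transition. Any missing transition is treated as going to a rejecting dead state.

start=S0; accept=S2; S0-a->S1; S0-b->S1; S0-c->S1; S1-a->S2; S1-b->S2; S1-c->S2; S2-a->S3; S2-b->S3; S2-c->S3; S3-a->S4; S3-b->S4; S3-c->S4; S4-a->S0; S4-b->S0; S4-c->S0

Count input length modulo 5: every symbol advances one step around the cycle S0 → S1 → S2 → S3 → S4 → S0. Accept at S2.
A 5-state machine:
        a   b   c  
>  S0   S1  S1  S1 
   S1   S2  S2  S2 
 * S2   S3  S3  S3 
   S3   S4  S4  S4 
   S4   S0  S0  S0 
(> = start, * = accepting)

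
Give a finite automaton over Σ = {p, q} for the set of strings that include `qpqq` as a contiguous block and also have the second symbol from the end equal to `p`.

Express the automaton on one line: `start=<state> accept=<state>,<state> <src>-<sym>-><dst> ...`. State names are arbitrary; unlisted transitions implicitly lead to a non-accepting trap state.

Handle the two conditions separately and then intersect. The first has 5 states tracking whether and how much of `qpqq` has been seen; the second has 7 states tracking the last 2 symbols read. A product state is a pair (one from each), accepting exactly when both do.
12 states suffice.
          p    q  
>  S0     S1   S2 
   S1     S3   S4 
   S2     S5   S6 
   S3     S3   S4 
   S4     S5   S6 
   S5     S3   S7 
   S6     S5   S6 
   S7     S5   S8 
   S8     S9   S8 
   S9    S10  S11 
 * S10   S10  S11 
 * S11    S9   S8 
(> = start, * = accepting)

start=S0 accept=S10,S11 S0-p->S1 S0-q->S2 S1-p->S3 S1-q->S4 S2-p->S5 S2-q->S6 S3-p->S3 S3-q->S4 S4-p->S5 S4-q->S6 S5-p->S3 S5-q->S7 S6-p->S5 S6-q->S6 S7-p->S5 S7-q->S8 S8-p->S9 S8-q->S8 S9-p->S10 S9-q->S11 S10-p->S10 S10-q->S11 S11-p->S9 S11-q->S8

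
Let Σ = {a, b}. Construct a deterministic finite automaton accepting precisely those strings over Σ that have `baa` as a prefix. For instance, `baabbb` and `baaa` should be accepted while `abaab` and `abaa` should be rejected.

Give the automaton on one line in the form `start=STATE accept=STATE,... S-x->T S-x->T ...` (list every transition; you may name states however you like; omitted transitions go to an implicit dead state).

start=q0 accept=q3 q0-a->q4 q0-b->q1 q1-a->q2 q1-b->q4 q2-a->q3 q2-b->q4 q3-a->q3 q3-b->q3 q4-a->q4 q4-b->q4

Walk along `baa` while the input agrees: from q0 take `b` to q1, and so on. Any deviation drops to the rejecting sink q4. Once q3 is reached the prefix is confirmed and every continuation is accepted.
        a   b  
>  q0   q4  q1 
   q1   q2  q4 
   q2   q3  q4 
 * q3   q3  q3 
   q4   q4  q4 
(> = start, * = accepting)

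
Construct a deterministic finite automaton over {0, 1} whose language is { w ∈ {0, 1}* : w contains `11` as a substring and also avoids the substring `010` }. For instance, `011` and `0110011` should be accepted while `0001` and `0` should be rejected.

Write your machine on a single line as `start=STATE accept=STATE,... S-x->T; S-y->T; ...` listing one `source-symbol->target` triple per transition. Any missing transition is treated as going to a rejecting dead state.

start=A; accept=E,G,H; A-0->B; A-1->C; B-0->B; B-1->D; C-0->B; C-1->E; D-0->F; D-1->E; E-0->G; E-1->E; F-0->F; F-1->F; G-0->G; G-1->H; H-0->F; H-1->E

Build one automaton per condition and run them in lockstep. The first has 3 states tracking whether and how much of `11` has been seen; the second has 4 states tracking partial matches of the forbidden pattern `010`. A product state is a pair (one from each), accepting exactly when both do. Equivalent product states are then merged.
8 states suffice.
       0  1 
>  A   B  C 
   B   B  D 
   C   B  E 
   D   F  E 
 * E   G  E 
   F   F  F 
 * G   G  H 
 * H   F  E 
(> = start, * = accepting)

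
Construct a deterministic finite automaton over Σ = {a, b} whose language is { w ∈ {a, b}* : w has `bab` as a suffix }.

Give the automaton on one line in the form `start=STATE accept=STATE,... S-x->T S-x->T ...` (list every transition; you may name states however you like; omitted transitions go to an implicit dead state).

start=s0 accept=s3 s0-a->s0 s0-b->s1 s1-a->s2 s1-b->s1 s2-a->s0 s2-b->s3 s3-a->s2 s3-b->s1

Remember how much of `bab` the current input suffix matches. State s0 means no match yet; s1 means the last symbol is `b`; s2 means the last 2 symbols are `ba`; s3 means the last 3 symbols are `bab`. Only s3 accepts. On a mismatch, fall back to the longest proper suffix that is still a prefix of `bab`.
A 4-state machine:
        a   b  
>  s0   s0  s1 
   s1   s2  s1 
   s2   s0  s3 
 * s3   s2  s1 
(> = start, * = accepting)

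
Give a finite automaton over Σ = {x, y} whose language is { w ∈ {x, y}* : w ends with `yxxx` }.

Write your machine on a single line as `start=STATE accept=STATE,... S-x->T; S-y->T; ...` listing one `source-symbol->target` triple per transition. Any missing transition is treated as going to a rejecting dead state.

Remember how much of `yxxx` the current input suffix matches. State S0 means no match yet; S1 means the last symbol is `y`; S2 means the last 2 symbols are `yx`; S3 means the last 3 symbols are `yxx`; S4 means the last 4 symbols are `yxxx`. Only S4 accepts. On a mismatch, fall back to the longest proper suffix that is still a prefix of `yxxx`.
With 5 states:
        x   y  
>  S0   S0  S1 
   S1   S2  S1 
   S2   S3  S1 
   S3   S4  S1 
 * S4   S0  S1 
(> = start, * = accepting)

start=S0; accept=S4; S0-x->S0; S0-y->S1; S1-x->S2; S1-y->S1; S2-x->S3; S2-y->S1; S3-x->S4; S3-y->S1; S4-x->S0; S4-y->S1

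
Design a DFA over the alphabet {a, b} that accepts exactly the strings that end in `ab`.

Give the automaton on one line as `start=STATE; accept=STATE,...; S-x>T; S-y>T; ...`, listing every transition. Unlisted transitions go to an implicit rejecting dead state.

start=s0; accept=s2; s0-a>s1; s0-b>s0; s1-a>s1; s1-b>s2; s2-a>s1; s2-b>s0

Remember how much of `ab` the current input suffix matches. State s0 means no match yet; s1 means the last symbol is `a`; s2 means the last 2 symbols are `ab`. Only s2 accepts. On a mismatch, fall back to the longest proper suffix that is still a prefix of `ab`.
A 3-state machine:
        a   b  
>  s0   s1  s0 
   s1   s1  s2 
 * s2   s1  s0 
(> = start, * = accepting)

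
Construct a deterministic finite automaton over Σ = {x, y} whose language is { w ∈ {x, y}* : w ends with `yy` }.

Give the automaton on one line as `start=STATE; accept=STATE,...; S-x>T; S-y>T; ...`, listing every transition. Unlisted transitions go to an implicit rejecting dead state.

start=q0; accept=q2; q0-x>q0; q0-y>q1; q1-x>q0; q1-y>q2; q2-x>q0; q2-y>q2

Remember how much of `yy` the current input suffix matches. State q0 means no match yet; q1 means the last symbol is `y`; q2 means the last 2 symbols are `yy`. Only q2 accepts. On a mismatch, fall back to the longest proper suffix that is still a prefix of `yy`.
3 states suffice.
        x   y  
>  q0   q0  q1 
   q1   q0  q2 
 * q2   q0  q2 
(> = start, * = accepting)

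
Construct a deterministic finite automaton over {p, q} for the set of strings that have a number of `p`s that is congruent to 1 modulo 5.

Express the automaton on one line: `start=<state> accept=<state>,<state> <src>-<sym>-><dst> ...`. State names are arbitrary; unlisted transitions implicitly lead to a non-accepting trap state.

start=s0 accept=s1 s0-p->s1 s0-q->s0 s1-p->s2 s1-q->s1 s2-p->s3 s2-q->s2 s3-p->s4 s3-q->s3 s4-p->s0 s4-q->s4

The only thing that matters is how many `p`s have appeared, reduced mod 5. Use one state per residue: s0 for 0, …, s4 for 4. Reading `p` moves to the next residue; anything else stays put. s1 is accepting.
With 5 states:
        p   q  
>  s0   s1  s0 
 * s1   s2  s1 
   s2   s3  s2 
   s3   s4  s3 
   s4   s0  s4 
(> = start, * = accepting)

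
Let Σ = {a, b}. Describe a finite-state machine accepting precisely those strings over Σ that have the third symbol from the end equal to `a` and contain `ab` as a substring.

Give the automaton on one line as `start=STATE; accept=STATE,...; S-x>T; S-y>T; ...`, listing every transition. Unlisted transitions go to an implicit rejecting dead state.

start=s0; accept=s4,s5,s6,s10; s0-a>s1; s0-b>s0; s1-a>s2; s1-b>s3; s2-a>s2; s2-b>s4; s3-a>s5; s3-b>s6; s4-a>s5; s4-b>s6; s5-a>s7; s5-b>s3; s6-a>s8; s6-b>s9; s7-a>s10; s7-b>s4; s8-a>s7; s8-b>s3; s9-a>s8; s9-b>s9; s10-a>s10; s10-b>s4

Handle the two conditions separately and then intersect. The first has 15 states tracking the last 3 symbols read; the second has 3 states tracking whether and how much of `ab` has been seen. A product state is a pair (one from each), accepting exactly when both do. Minimizing collapses redundant product states.
With 11 states:
          a    b  
>  s0     s1   s0 
   s1     s2   s3 
   s2     s2   s4 
   s3     s5   s6 
 * s4     s5   s6 
 * s5     s7   s3 
 * s6     s8   s9 
   s7    s10   s4 
   s8     s7   s3 
   s9     s8   s9 
 * s10   s10   s4 
(> = start, * = accepting)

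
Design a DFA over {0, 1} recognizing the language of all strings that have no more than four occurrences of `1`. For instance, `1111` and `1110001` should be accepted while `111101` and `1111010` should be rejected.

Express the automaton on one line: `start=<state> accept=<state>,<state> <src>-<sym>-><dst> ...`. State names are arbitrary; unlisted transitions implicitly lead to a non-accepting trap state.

Only the number of `1`s matters, and only up to 5. Make a chain q0 → q1 → q2 → q3 → q4 → q5 advanced by each `1` (with q5 absorbing); every other symbol self-loops. The accepting set is {q0, q1, q2, q3, q4}.
With 6 states:
        0   1  
>* q0   q0  q1 
 * q1   q1  q2 
 * q2   q2  q3 
 * q3   q3  q4 
 * q4   q4  q5 
   q5   q5  q5 
(> = start, * = accepting)

start=q0 accept=q0,q1,q2,q3,q4 q0-0->q0 q0-1->q1 q1-0->q1 q1-1->q2 q2-0->q2 q2-1->q3 q3-0->q3 q3-1->q4 q4-0->q4 q4-1->q5 q5-0->q5 q5-1->q5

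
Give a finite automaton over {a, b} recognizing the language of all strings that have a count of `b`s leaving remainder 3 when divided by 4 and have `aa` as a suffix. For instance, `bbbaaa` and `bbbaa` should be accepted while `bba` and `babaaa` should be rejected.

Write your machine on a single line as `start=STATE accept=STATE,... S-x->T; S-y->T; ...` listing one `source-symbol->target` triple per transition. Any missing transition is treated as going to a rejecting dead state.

start=s0; accept=s5; s0-a->s0; s0-b->s1; s1-a->s1; s1-b->s2; s2-a->s2; s2-b->s3; s3-a->s4; s3-b->s0; s4-a->s5; s4-b->s0; s5-a->s5; s5-b->s0

Handle the two conditions separately and then intersect. The first has 4 states tracking the count of `b`s modulo 4; the second has 3 states tracking how much of the suffix `aa` has currently been matched. A product state is a pair (one from each), accepting exactly when both do. Equivalent product states are then merged.
With 6 states:
        a   b  
>  s0   s0  s1 
   s1   s1  s2 
   s2   s2  s3 
   s3   s4  s0 
   s4   s5  s0 
 * s5   s5  s0 
(> = start, * = accepting)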